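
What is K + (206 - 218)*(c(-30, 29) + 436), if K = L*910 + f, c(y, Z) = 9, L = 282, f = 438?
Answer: 251718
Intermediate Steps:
K = 257058 (K = 282*910 + 438 = 256620 + 438 = 257058)
K + (206 - 218)*(c(-30, 29) + 436) = 257058 + (206 - 218)*(9 + 436) = 257058 - 12*445 = 257058 - 5340 = 251718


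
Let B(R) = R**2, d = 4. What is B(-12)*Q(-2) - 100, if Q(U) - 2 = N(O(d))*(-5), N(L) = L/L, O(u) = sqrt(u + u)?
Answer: -532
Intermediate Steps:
O(u) = sqrt(2)*sqrt(u) (O(u) = sqrt(2*u) = sqrt(2)*sqrt(u))
N(L) = 1
Q(U) = -3 (Q(U) = 2 + 1*(-5) = 2 - 5 = -3)
B(-12)*Q(-2) - 100 = (-12)**2*(-3) - 100 = 144*(-3) - 100 = -432 - 100 = -532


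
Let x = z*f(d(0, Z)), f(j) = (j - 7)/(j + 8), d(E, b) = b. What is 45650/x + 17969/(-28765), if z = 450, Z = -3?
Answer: -26585887/517770 ≈ -51.347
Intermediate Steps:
f(j) = (-7 + j)/(8 + j)
x = -900 (x = 450*((-7 - 3)/(8 - 3)) = 450*(-10/5) = 450*((1/5)*(-10)) = 450*(-2) = -900)
45650/x + 17969/(-28765) = 45650/(-900) + 17969/(-28765) = 45650*(-1/900) + 17969*(-1/28765) = -913/18 - 17969/28765 = -26585887/517770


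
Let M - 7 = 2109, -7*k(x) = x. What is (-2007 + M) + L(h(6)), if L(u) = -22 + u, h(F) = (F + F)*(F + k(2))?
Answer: 1089/7 ≈ 155.57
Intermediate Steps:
k(x) = -x/7
h(F) = 2*F*(-2/7 + F) (h(F) = (F + F)*(F - 1/7*2) = (2*F)*(F - 2/7) = (2*F)*(-2/7 + F) = 2*F*(-2/7 + F))
M = 2116 (M = 7 + 2109 = 2116)
(-2007 + M) + L(h(6)) = (-2007 + 2116) + (-22 + (2/7)*6*(-2 + 7*6)) = 109 + (-22 + (2/7)*6*(-2 + 42)) = 109 + (-22 + (2/7)*6*40) = 109 + (-22 + 480/7) = 109 + 326/7 = 1089/7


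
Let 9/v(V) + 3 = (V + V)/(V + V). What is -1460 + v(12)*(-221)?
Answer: -931/2 ≈ -465.50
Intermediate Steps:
v(V) = -9/2 (v(V) = 9/(-3 + (V + V)/(V + V)) = 9/(-3 + (2*V)/((2*V))) = 9/(-3 + (2*V)*(1/(2*V))) = 9/(-3 + 1) = 9/(-2) = 9*(-½) = -9/2)
-1460 + v(12)*(-221) = -1460 - 9/2*(-221) = -1460 + 1989/2 = -931/2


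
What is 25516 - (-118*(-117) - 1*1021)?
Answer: 12731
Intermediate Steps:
25516 - (-118*(-117) - 1*1021) = 25516 - (13806 - 1021) = 25516 - 1*12785 = 25516 - 12785 = 12731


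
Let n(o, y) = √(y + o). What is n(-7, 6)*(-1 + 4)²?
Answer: 9*I ≈ 9.0*I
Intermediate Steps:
n(o, y) = √(o + y)
n(-7, 6)*(-1 + 4)² = √(-7 + 6)*(-1 + 4)² = √(-1)*3² = I*9 = 9*I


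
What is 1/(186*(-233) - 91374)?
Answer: -1/134712 ≈ -7.4232e-6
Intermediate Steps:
1/(186*(-233) - 91374) = 1/(-43338 - 91374) = 1/(-134712) = -1/134712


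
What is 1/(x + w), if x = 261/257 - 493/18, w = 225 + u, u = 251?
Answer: 4626/2079973 ≈ 0.0022241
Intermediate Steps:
w = 476 (w = 225 + 251 = 476)
x = -122003/4626 (x = 261*(1/257) - 493*1/18 = 261/257 - 493/18 = -122003/4626 ≈ -26.373)
1/(x + w) = 1/(-122003/4626 + 476) = 1/(2079973/4626) = 4626/2079973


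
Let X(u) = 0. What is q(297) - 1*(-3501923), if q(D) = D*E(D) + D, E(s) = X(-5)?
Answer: 3502220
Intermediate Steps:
E(s) = 0
q(D) = D (q(D) = D*0 + D = 0 + D = D)
q(297) - 1*(-3501923) = 297 - 1*(-3501923) = 297 + 3501923 = 3502220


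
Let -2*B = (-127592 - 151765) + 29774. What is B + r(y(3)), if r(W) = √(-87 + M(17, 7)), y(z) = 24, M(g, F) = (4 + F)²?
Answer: 249583/2 + √34 ≈ 1.2480e+5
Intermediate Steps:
B = 249583/2 (B = -((-127592 - 151765) + 29774)/2 = -(-279357 + 29774)/2 = -½*(-249583) = 249583/2 ≈ 1.2479e+5)
r(W) = √34 (r(W) = √(-87 + (4 + 7)²) = √(-87 + 11²) = √(-87 + 121) = √34)
B + r(y(3)) = 249583/2 + √34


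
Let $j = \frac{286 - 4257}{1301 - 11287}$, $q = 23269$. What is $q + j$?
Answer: $\frac{232368205}{9986} \approx 23269.0$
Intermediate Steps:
$j = \frac{3971}{9986}$ ($j = - \frac{3971}{-9986} = \left(-3971\right) \left(- \frac{1}{9986}\right) = \frac{3971}{9986} \approx 0.39766$)
$q + j = 23269 + \frac{3971}{9986} = \frac{232368205}{9986}$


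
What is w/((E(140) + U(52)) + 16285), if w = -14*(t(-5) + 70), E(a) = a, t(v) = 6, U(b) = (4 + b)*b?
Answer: -1064/19337 ≈ -0.055024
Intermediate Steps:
U(b) = b*(4 + b)
w = -1064 (w = -14*(6 + 70) = -14*76 = -1064)
w/((E(140) + U(52)) + 16285) = -1064/((140 + 52*(4 + 52)) + 16285) = -1064/((140 + 52*56) + 16285) = -1064/((140 + 2912) + 16285) = -1064/(3052 + 16285) = -1064/19337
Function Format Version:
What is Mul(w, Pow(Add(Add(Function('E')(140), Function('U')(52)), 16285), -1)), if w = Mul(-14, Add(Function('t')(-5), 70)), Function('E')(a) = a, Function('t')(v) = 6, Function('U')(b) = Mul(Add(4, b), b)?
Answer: Rational(-1064, 19337) ≈ -0.055024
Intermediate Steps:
Function('U')(b) = Mul(b, Add(4, b))
w = -1064 (w = Mul(-14, Add(6, 70)) = Mul(-14, 76) = -1064)
Mul(w, Pow(Add(Add(Function('E')(140), Function('U')(52)), 16285), -1)) = Mul(-1064, Pow(Add(Add(140, Mul(52, Add(4, 52))), 16285), -1)) = Mul(-1064, Pow(Add(Add(140, Mul(52, 56)), 16285), -1)) = Mul(-1064, Pow(Add(Add(140, 2912), 16285), -1)) = Mul(-1064, Pow(Add(3052, 16285), -1)) = Mul(-1064, Pow(19337, -1)) = Mul(-1064, Rational(1, 19337)) = Rational(-1064, 19337)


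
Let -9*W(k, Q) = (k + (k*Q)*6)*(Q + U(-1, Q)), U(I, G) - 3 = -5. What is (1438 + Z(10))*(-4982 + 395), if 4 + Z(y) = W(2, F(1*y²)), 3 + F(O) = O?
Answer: 149634056/3 ≈ 4.9878e+7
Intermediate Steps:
U(I, G) = -2 (U(I, G) = 3 - 5 = -2)
F(O) = -3 + O
W(k, Q) = -(-2 + Q)*(k + 6*Q*k)/9 (W(k, Q) = -(k + (k*Q)*6)*(Q - 2)/9 = -(k + (Q*k)*6)*(-2 + Q)/9 = -(k + 6*Q*k)*(-2 + Q)/9 = -(-2 + Q)*(k + 6*Q*k)/9)
Z(y) = -98/9 - 4*(-3 + y²)²/3 + 22*y²/9 (Z(y) = -4 + (⅑)*2*(2 - 6*(-3 + 1*y²)² + 11*(-3 + 1*y²)) = -4 + (⅑)*2*(2 - 6*(-3 + y²)² + 11*(-3 + y²)) = -4 + (⅑)*2*(2 - 6*(-3 + y²)² + (-33 + 11*y²)) = -4 + (⅑)*2*(-31 - 6*(-3 + y²)² + 11*y²) = -4 + (-62/9 - 4*(-3 + y²)²/3 + 22*y²/9) = -98/9 - 4*(-3 + y²)²/3 + 22*y²/9)
(1438 + Z(10))*(-4982 + 395) = (1438 + (-206/9 - 4/3*10⁴ + (94/9)*10²))*(-4982 + 395) = (1438 + (-206/9 - 4/3*10000 + (94/9)*100))*(-4587) = (1438 + (-206/9 - 40000/3 + 9400/9))*(-4587) = (1438 - 110806/9)*(-4587) = -97864/9*(-4587) = 149634056/3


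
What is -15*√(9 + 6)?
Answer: -15*√15 ≈ -58.095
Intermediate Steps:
-15*√(9 + 6) = -15*√15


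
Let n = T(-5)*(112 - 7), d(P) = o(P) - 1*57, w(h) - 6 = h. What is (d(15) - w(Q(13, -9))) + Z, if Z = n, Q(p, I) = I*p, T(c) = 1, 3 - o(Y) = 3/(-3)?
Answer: 163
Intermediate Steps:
o(Y) = 4 (o(Y) = 3 - 3/(-3) = 3 - 3*(-1)/3 = 3 - 1*(-1) = 3 + 1 = 4)
w(h) = 6 + h
d(P) = -53 (d(P) = 4 - 1*57 = 4 - 57 = -53)
n = 105 (n = 1*(112 - 7) = 1*105 = 105)
Z = 105
(d(15) - w(Q(13, -9))) + Z = (-53 - (6 - 9*13)) + 105 = (-53 - (6 - 117)) + 105 = (-53 - 1*(-111)) + 105 = (-53 + 111) + 105 = 58 + 105 = 163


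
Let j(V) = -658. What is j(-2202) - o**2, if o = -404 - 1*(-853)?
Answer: -202259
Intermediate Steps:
o = 449 (o = -404 + 853 = 449)
j(-2202) - o**2 = -658 - 1*449**2 = -658 - 1*201601 = -658 - 201601 = -202259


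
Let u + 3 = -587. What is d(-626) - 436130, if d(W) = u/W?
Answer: -136508395/313 ≈ -4.3613e+5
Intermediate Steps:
u = -590 (u = -3 - 587 = -590)
d(W) = -590/W
d(-626) - 436130 = -590/(-626) - 436130 = -590*(-1/626) - 436130 = 295/313 - 436130 = -136508395/313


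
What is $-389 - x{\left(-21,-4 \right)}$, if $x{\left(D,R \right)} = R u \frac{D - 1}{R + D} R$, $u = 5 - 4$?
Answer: $- \frac{10077}{25} \approx -403.08$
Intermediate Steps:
$u = 1$ ($u = 5 - 4 = 1$)
$x{\left(D,R \right)} = \frac{R^{2} \left(-1 + D\right)}{D + R}$ ($x{\left(D,R \right)} = R 1 \frac{D - 1}{R + D} R = R \frac{-1 + D}{D + R} R = \frac{R \left(-1 + D\right)}{D + R} R = \frac{R^{2} \left(-1 + D\right)}{D + R}$)
$-389 - x{\left(-21,-4 \right)} = -389 - \frac{\left(-4\right)^{2} \left(-1 - 21\right)}{-21 - 4} = -389 - 16 \frac{1}{-25} \left(-22\right) = -389 - 16 \left(- \frac{1}{25}\right) \left(-22\right) = -389 - \frac{352}{25} = - \frac{10077}{25}$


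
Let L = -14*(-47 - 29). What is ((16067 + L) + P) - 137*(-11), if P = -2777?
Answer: 15861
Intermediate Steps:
L = 1064 (L = -14*(-76) = 1064)
((16067 + L) + P) - 137*(-11) = ((16067 + 1064) - 2777) - 137*(-11) = (17131 - 2777) + 1507 = 14354 + 1507 = 15861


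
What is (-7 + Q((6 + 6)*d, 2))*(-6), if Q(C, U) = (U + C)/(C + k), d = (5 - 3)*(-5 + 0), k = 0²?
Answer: 361/10 ≈ 36.100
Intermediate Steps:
k = 0
d = -10 (d = 2*(-5) = -10)
Q(C, U) = (C + U)/C (Q(C, U) = (U + C)/(C + 0) = (C + U)/C)
(-7 + Q((6 + 6)*d, 2))*(-6) = (-7 + ((6 + 6)*(-10) + 2)/(((6 + 6)*(-10))))*(-6) = (-7 + (12*(-10) + 2)/((12*(-10))))*(-6) = (-7 + (-120 + 2)/(-120))*(-6) = (-7 - 1/120*(-118))*(-6) = (-7 + 59/60)*(-6) = -361/60*(-6) = 361/10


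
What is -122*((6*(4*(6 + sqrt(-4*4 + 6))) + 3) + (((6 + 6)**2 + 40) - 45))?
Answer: -34892 - 2928*I*sqrt(10) ≈ -34892.0 - 9259.2*I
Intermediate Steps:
-122*((6*(4*(6 + sqrt(-4*4 + 6))) + 3) + (((6 + 6)**2 + 40) - 45)) = -122*((6*(4*(6 + sqrt(-16 + 6))) + 3) + ((12**2 + 40) - 45)) = -122*((6*(4*(6 + sqrt(-10))) + 3) + ((144 + 40) - 45)) = -122*((6*(4*(6 + I*sqrt(10))) + 3) + (184 - 45)) = -122*((6*(24 + 4*I*sqrt(10)) + 3) + 139) = -122*(((144 + 24*I*sqrt(10)) + 3) + 139) = -122*((147 + 24*I*sqrt(10)) + 139) = -122*(286 + 24*I*sqrt(10)) = -34892 - 2928*I*sqrt(10)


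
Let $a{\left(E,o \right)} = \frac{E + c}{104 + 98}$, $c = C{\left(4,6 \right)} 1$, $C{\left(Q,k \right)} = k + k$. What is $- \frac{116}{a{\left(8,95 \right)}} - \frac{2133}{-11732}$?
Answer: $- \frac{68715391}{58660} \approx -1171.4$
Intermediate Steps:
$C{\left(Q,k \right)} = 2 k$
$c = 12$ ($c = 2 \cdot 6 \cdot 1 = 12 \cdot 1 = 12$)
$a{\left(E,o \right)} = \frac{6}{101} + \frac{E}{202}$ ($a{\left(E,o \right)} = \frac{E + 12}{104 + 98} = \frac{12 + E}{202} = \left(12 + E\right) \frac{1}{202} = \frac{6}{101} + \frac{E}{202}$)
$- \frac{116}{a{\left(8,95 \right)}} - \frac{2133}{-11732} = - \frac{116}{\frac{6}{101} + \frac{1}{202} \cdot 8} - \frac{2133}{-11732} = - \frac{116}{\frac{6}{101} + \frac{4}{101}} - - \frac{2133}{11732} = - \frac{116}{\frac{10}{101}} + \frac{2133}{11732} = \left(-116\right) \frac{101}{10} + \frac{2133}{11732} = - \frac{5858}{5} + \frac{2133}{11732} = - \frac{68715391}{58660}$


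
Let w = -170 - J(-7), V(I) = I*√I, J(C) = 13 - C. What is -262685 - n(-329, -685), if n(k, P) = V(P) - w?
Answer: -262875 + 685*I*√685 ≈ -2.6288e+5 + 17928.0*I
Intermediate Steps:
V(I) = I^(3/2)
w = -190 (w = -170 - (13 - 1*(-7)) = -170 - (13 + 7) = -170 - 1*20 = -170 - 20 = -190)
n(k, P) = 190 + P^(3/2) (n(k, P) = P^(3/2) - 1*(-190) = P^(3/2) + 190 = 190 + P^(3/2))
-262685 - n(-329, -685) = -262685 - (190 + (-685)^(3/2)) = -262685 - (190 - 685*I*√685) = -262685 + (-190 + 685*I*√685) = -262875 + 685*I*√685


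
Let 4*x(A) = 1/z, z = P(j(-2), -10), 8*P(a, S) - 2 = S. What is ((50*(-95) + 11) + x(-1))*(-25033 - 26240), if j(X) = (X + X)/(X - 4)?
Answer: 971982261/4 ≈ 2.4300e+8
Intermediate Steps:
j(X) = 2*X/(-4 + X) (j(X) = (2*X)/(-4 + X) = 2*X/(-4 + X))
P(a, S) = ¼ + S/8
z = -1 (z = ¼ + (⅛)*(-10) = ¼ - 5/4 = -1)
x(A) = -¼ (x(A) = (¼)/(-1) = (¼)*(-1) = -¼)
((50*(-95) + 11) + x(-1))*(-25033 - 26240) = ((50*(-95) + 11) - ¼)*(-25033 - 26240) = ((-4750 + 11) - ¼)*(-51273) = (-4739 - ¼)*(-51273) = -18957/4*(-51273) = 971982261/4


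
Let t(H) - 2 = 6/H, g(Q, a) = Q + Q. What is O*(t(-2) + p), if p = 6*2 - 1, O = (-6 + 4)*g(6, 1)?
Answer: -240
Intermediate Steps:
g(Q, a) = 2*Q
t(H) = 2 + 6/H
O = -24 (O = (-6 + 4)*(2*6) = -2*12 = -24)
p = 11 (p = 12 - 1 = 11)
O*(t(-2) + p) = -24*((2 + 6/(-2)) + 11) = -24*((2 + 6*(-½)) + 11) = -24*((2 - 3) + 11) = -24*(-1 + 11) = -24*10 = -240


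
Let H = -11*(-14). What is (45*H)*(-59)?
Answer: -408870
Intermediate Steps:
H = 154
(45*H)*(-59) = (45*154)*(-59) = 6930*(-59) = -408870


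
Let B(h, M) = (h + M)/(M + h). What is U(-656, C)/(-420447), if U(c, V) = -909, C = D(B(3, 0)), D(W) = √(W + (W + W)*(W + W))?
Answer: 303/140149 ≈ 0.0021620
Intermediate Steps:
B(h, M) = 1 (B(h, M) = (M + h)/(M + h) = 1)
D(W) = √(W + 4*W²) (D(W) = √(W + (2*W)*(2*W)) = √(W + 4*W²))
C = √5 (C = √(1*(1 + 4*1)) = √(1*(1 + 4)) = √(1*5) = √5 ≈ 2.2361)
U(-656, C)/(-420447) = -909/(-420447) = -909*(-1/420447) = 303/140149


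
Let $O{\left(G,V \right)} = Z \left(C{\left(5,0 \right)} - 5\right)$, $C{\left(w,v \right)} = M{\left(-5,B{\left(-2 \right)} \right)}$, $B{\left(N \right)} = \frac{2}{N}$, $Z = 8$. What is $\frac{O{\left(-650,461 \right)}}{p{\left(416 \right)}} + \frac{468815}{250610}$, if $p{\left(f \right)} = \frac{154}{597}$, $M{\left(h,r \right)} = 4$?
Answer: $- \frac{112471585}{3859394} \approx -29.142$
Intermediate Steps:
$C{\left(w,v \right)} = 4$
$p{\left(f \right)} = \frac{154}{597}$ ($p{\left(f \right)} = 154 \cdot \frac{1}{597} = \frac{154}{597}$)
$O{\left(G,V \right)} = -8$ ($O{\left(G,V \right)} = 8 \left(4 - 5\right) = 8 \left(-1\right) = -8$)
$\frac{O{\left(-650,461 \right)}}{p{\left(416 \right)}} + \frac{468815}{250610} = - \frac{8}{\frac{154}{597}} + \frac{468815}{250610} = \left(-8\right) \frac{597}{154} + 468815 \cdot \frac{1}{250610} = - \frac{2388}{77} + \frac{93763}{50122} = - \frac{112471585}{3859394}$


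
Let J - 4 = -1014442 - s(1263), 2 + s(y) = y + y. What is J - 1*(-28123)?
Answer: -988839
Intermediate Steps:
s(y) = -2 + 2*y (s(y) = -2 + (y + y) = -2 + 2*y)
J = -1016962 (J = 4 + (-1014442 - (-2 + 2*1263)) = 4 + (-1014442 - (-2 + 2526)) = 4 + (-1014442 - 1*2524) = 4 + (-1014442 - 2524) = 4 - 1016966 = -1016962)
J - 1*(-28123) = -1016962 - 1*(-28123) = -1016962 + 28123 = -988839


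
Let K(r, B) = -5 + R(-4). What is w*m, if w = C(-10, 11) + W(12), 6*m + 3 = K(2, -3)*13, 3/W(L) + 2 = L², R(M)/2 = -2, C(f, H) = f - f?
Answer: -30/71 ≈ -0.42254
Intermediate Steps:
C(f, H) = 0
R(M) = -4 (R(M) = 2*(-2) = -4)
K(r, B) = -9 (K(r, B) = -5 - 4 = -9)
W(L) = 3/(-2 + L²)
m = -20 (m = -½ + (-9*13)/6 = -½ + (⅙)*(-117) = -½ - 39/2 = -20)
w = 3/142 (w = 0 + 3/(-2 + 12²) = 0 + 3/(-2 + 144) = 0 + 3/142 = 3/142 ≈ 0.021127)
w*m = (3/142)*(-20) = -30/71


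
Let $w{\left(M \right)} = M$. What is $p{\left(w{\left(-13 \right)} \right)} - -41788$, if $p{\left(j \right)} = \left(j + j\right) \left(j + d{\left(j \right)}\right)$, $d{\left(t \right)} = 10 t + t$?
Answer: $45844$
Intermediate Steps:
$d{\left(t \right)} = 11 t$
$p{\left(j \right)} = 24 j^{2}$ ($p{\left(j \right)} = \left(j + j\right) \left(j + 11 j\right) = 2 j 12 j = 24 j^{2}$)
$p{\left(w{\left(-13 \right)} \right)} - -41788 = 24 \left(-13\right)^{2} - -41788 = 24 \cdot 169 + 41788 = 4056 + 41788 = 45844$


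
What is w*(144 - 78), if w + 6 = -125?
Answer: -8646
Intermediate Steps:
w = -131 (w = -6 - 125 = -131)
w*(144 - 78) = -131*(144 - 78) = -131*66 = -8646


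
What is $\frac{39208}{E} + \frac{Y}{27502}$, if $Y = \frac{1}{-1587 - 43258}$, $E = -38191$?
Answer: $- \frac{48356292503711}{47101998713290} \approx -1.0266$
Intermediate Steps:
$Y = - \frac{1}{44845}$ ($Y = \frac{1}{-44845} = - \frac{1}{44845} \approx -2.2299 \cdot 10^{-5}$)
$\frac{39208}{E} + \frac{Y}{27502} = \frac{39208}{-38191} - \frac{1}{44845 \cdot 27502} = 39208 \left(- \frac{1}{38191}\right) - \frac{1}{1233327190} = - \frac{39208}{38191} - \frac{1}{1233327190} = - \frac{48356292503711}{47101998713290}$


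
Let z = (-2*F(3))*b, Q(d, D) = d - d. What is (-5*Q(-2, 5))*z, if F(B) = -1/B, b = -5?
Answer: 0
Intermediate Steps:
Q(d, D) = 0
z = -10/3 (z = -(-2)/3*(-5) = -2*(-1/3)*(-5) = (2/3)*(-5) = -10/3 ≈ -3.3333)
(-5*Q(-2, 5))*z = -5*0*(-10/3) = 0*(-10/3) = 0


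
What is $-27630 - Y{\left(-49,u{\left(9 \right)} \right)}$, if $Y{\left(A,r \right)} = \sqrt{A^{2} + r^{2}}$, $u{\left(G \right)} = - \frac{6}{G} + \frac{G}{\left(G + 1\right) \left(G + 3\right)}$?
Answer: $-27630 - \frac{\sqrt{34579441}}{120} \approx -27679.0$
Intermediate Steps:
$u{\left(G \right)} = - \frac{6}{G} + \frac{G}{\left(1 + G\right) \left(3 + G\right)}$
$-27630 - Y{\left(-49,u{\left(9 \right)} \right)} = -27630 - \sqrt{\left(-49\right)^{2} + \left(\frac{-18 - 216 - 5 \cdot 9^{2}}{9 \left(3 + 9^{2} + 4 \cdot 9\right)}\right)^{2}} = -27630 - \sqrt{2401 + \left(\frac{-18 - 216 - 405}{9 \left(3 + 81 + 36\right)}\right)^{2}} = -27630 - \sqrt{2401 + \left(\frac{-18 - 216 - 405}{9 \cdot 120}\right)^{2}} = -27630 - \sqrt{2401 + \left(\frac{1}{9} \cdot \frac{1}{120} \left(-639\right)\right)^{2}} = -27630 - \sqrt{2401 + \left(- \frac{71}{120}\right)^{2}} = -27630 - \sqrt{2401 + \frac{5041}{14400}} = -27630 - \sqrt{\frac{34579441}{14400}} = -27630 - \frac{\sqrt{34579441}}{120}$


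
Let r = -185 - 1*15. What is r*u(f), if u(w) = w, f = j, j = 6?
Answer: -1200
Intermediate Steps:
f = 6
r = -200 (r = -185 - 15 = -200)
r*u(f) = -200*6 = -1200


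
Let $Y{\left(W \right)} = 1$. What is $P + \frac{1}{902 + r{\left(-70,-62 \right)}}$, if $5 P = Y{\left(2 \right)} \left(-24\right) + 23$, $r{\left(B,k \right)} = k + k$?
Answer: $- \frac{773}{3890} \approx -0.19871$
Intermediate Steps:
$r{\left(B,k \right)} = 2 k$
$P = - \frac{1}{5}$ ($P = \frac{1 \left(-24\right) + 23}{5} = \frac{-24 + 23}{5} = \frac{1}{5} \left(-1\right) = - \frac{1}{5} \approx -0.2$)
$P + \frac{1}{902 + r{\left(-70,-62 \right)}} = - \frac{1}{5} + \frac{1}{902 + 2 \left(-62\right)} = - \frac{1}{5} + \frac{1}{902 - 124} = - \frac{1}{5} + \frac{1}{778} = - \frac{773}{3890}$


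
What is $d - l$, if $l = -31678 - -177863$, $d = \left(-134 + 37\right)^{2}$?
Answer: $-136776$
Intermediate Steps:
$d = 9409$ ($d = \left(-97\right)^{2} = 9409$)
$l = 146185$ ($l = -31678 + 177863 = 146185$)
$d - l = 9409 - 146185 = -136776$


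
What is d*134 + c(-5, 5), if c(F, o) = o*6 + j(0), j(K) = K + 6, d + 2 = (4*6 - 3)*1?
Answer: 2582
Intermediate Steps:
d = 19 (d = -2 + (4*6 - 3)*1 = -2 + (24 - 3)*1 = -2 + 21*1 = -2 + 21 = 19)
j(K) = 6 + K
c(F, o) = 6 + 6*o (c(F, o) = o*6 + (6 + 0) = 6*o + 6 = 6 + 6*o)
d*134 + c(-5, 5) = 19*134 + (6 + 6*5) = 2546 + (6 + 30) = 2546 + 36 = 2582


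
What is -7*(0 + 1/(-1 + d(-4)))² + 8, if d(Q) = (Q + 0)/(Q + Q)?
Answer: -20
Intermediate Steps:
d(Q) = ½ (d(Q) = Q/((2*Q)) = Q*(1/(2*Q)) = ½)
-7*(0 + 1/(-1 + d(-4)))² + 8 = -7*(0 + 1/(-1 + ½))² + 8 = -7*(0 + 1/(-½))² + 8 = -7*(0 - 2)² + 8 = -7*(-2)² + 8 = -7*4 + 8 = -28 + 8 = -20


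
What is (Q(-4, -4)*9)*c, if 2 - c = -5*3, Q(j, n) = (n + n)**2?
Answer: 9792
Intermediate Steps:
Q(j, n) = 4*n**2 (Q(j, n) = (2*n)**2 = 4*n**2)
c = 17 (c = 2 - (-5)*3 = 2 - 1*(-15) = 2 + 15 = 17)
(Q(-4, -4)*9)*c = ((4*(-4)**2)*9)*17 = ((4*16)*9)*17 = (64*9)*17 = 576*17 = 9792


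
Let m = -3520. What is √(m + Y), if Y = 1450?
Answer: 3*I*√230 ≈ 45.497*I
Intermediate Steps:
√(m + Y) = √(-3520 + 1450) = √(-2070) = 3*I*√230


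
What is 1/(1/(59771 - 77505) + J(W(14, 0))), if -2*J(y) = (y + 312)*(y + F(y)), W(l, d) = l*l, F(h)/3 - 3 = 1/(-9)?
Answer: -53202/2765723707 ≈ -1.9236e-5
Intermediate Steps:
F(h) = 26/3 (F(h) = 9 + 3/(-9) = 9 + 3*(-1/9) = 9 - 1/3 = 26/3)
W(l, d) = l**2
J(y) = -(312 + y)*(26/3 + y)/2 (J(y) = -(y + 312)*(y + 26/3)/2 = -(312 + y)*(26/3 + y)/2)
1/(1/(59771 - 77505) + J(W(14, 0))) = 1/(1/(59771 - 77505) + (-1352 - 481/3*14**2 - (14**2)**2/2)) = 1/(1/(-17734) + (-1352 - 481/3*196 - 1/2*196**2)) = 1/(-1/17734 + (-1352 - 94276/3 - 1/2*38416)) = 1/(-1/17734 + (-1352 - 94276/3 - 19208)) = 1/(-1/17734 - 155956/3) = 1/(-2765723707/53202) = -53202/2765723707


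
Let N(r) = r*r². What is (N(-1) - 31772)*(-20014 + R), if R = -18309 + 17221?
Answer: 670473846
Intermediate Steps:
R = -1088
N(r) = r³
(N(-1) - 31772)*(-20014 + R) = ((-1)³ - 31772)*(-20014 - 1088) = (-1 - 31772)*(-21102) = -31773*(-21102) = 670473846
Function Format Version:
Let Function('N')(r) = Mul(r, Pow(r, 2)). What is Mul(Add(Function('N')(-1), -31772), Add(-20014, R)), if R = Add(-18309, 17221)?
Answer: 670473846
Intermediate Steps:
R = -1088
Function('N')(r) = Pow(r, 3)
Mul(Add(Function('N')(-1), -31772), Add(-20014, R)) = Mul(Add(Pow(-1, 3), -31772), Add(-20014, -1088)) = Mul(Add(-1, -31772), -21102) = Mul(-31773, -21102) = 670473846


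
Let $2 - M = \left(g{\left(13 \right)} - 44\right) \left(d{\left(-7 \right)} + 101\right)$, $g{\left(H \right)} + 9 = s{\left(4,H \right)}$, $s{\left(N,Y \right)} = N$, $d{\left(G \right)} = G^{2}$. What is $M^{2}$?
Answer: $54051904$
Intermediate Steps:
$g{\left(H \right)} = -5$ ($g{\left(H \right)} = -9 + 4 = -5$)
$M = 7352$ ($M = 2 - \left(-5 - 44\right) \left(\left(-7\right)^{2} + 101\right) = 2 - - 49 \left(49 + 101\right) = 2 - \left(-49\right) 150 = 2 - -7350 = 2 + 7350 = 7352$)
$M^{2} = 7352^{2} = 54051904$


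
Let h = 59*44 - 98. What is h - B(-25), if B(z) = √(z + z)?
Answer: 2498 - 5*I*√2 ≈ 2498.0 - 7.0711*I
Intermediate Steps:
B(z) = √2*√z (B(z) = √(2*z) = √2*√z)
h = 2498 (h = 2596 - 98 = 2498)
h - B(-25) = 2498 - √2*√(-25) = 2498 - √2*5*I = 2498 - 5*I*√2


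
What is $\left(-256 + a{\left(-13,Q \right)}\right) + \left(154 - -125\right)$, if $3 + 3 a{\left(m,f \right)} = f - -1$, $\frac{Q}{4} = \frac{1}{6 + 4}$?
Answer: $\frac{337}{15} \approx 22.467$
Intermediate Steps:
$Q = \frac{2}{5}$ ($Q = \frac{4}{6 + 4} = \frac{4}{10} = 4 \cdot \frac{1}{10} = \frac{2}{5} \approx 0.4$)
$a{\left(m,f \right)} = - \frac{2}{3} + \frac{f}{3}$ ($a{\left(m,f \right)} = -1 + \frac{f - -1}{3} = -1 + \frac{f + 1}{3} = -1 + \frac{1 + f}{3} = -1 + \left(\frac{1}{3} + \frac{f}{3}\right) = - \frac{2}{3} + \frac{f}{3}$)
$\left(-256 + a{\left(-13,Q \right)}\right) + \left(154 - -125\right) = \left(-256 + \left(- \frac{2}{3} + \frac{1}{3} \cdot \frac{2}{5}\right)\right) + \left(154 - -125\right) = \left(-256 + \left(- \frac{2}{3} + \frac{2}{15}\right)\right) + \left(154 + 125\right) = \left(-256 - \frac{8}{15}\right) + 279 = - \frac{3848}{15} + 279 = \frac{337}{15}$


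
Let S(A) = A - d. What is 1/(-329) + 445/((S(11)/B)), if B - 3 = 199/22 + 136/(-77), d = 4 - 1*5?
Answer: 33108181/86856 ≈ 381.18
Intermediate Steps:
d = -1 (d = 4 - 5 = -1)
B = 1583/154 (B = 3 + (199/22 + 136/(-77)) = 3 + (199*(1/22) + 136*(-1/77)) = 3 + (199/22 - 136/77) = 3 + 1121/154 = 1583/154 ≈ 10.279)
S(A) = 1 + A (S(A) = A - 1*(-1) = A + 1 = 1 + A)
1/(-329) + 445/((S(11)/B)) = 1/(-329) + 445/(((1 + 11)/(1583/154))) = 1*(-1/329) + 445/((12*(154/1583))) = -1/329 + 445/(1848/1583) = -1/329 + 445*(1583/1848) = -1/329 + 704435/1848 = 33108181/86856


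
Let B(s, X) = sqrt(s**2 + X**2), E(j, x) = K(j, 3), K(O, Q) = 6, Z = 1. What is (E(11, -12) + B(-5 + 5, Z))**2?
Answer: 49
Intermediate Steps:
E(j, x) = 6
B(s, X) = sqrt(X**2 + s**2)
(E(11, -12) + B(-5 + 5, Z))**2 = (6 + sqrt(1**2 + (-5 + 5)**2))**2 = (6 + sqrt(1 + 0**2))**2 = (6 + sqrt(1 + 0))**2 = (6 + sqrt(1))**2 = (6 + 1)**2 = 7**2 = 49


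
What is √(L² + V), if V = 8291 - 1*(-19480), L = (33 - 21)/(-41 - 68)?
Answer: √329947395/109 ≈ 166.65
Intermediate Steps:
L = -12/109 (L = 12/(-109) = 12*(-1/109) = -12/109 ≈ -0.11009)
V = 27771 (V = 8291 + 19480 = 27771)
√(L² + V) = √((-12/109)² + 27771) = √(144/11881 + 27771) = √(329947395/11881) = √329947395/109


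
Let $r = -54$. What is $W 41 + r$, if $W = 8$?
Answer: $274$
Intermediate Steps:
$W 41 + r = 8 \cdot 41 - 54 = 328 - 54 = 274$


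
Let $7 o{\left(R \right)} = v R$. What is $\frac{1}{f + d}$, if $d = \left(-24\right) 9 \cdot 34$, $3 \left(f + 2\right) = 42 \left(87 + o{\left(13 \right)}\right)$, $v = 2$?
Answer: $- \frac{1}{6076} \approx -0.00016458$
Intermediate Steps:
$o{\left(R \right)} = \frac{2 R}{7}$
$f = 1268$ ($f = -2 + \frac{42 \left(87 + \frac{2}{7} \cdot 13\right)}{3} = -2 + \frac{42 \left(87 + \frac{26}{7}\right)}{3} = -2 + \frac{42 \cdot \frac{635}{7}}{3} = -2 + \frac{1}{3} \cdot 3810 = -2 + 1270 = 1268$)
$d = -7344$ ($d = \left(-216\right) 34 = -7344$)
$\frac{1}{f + d} = \frac{1}{1268 - 7344} = \frac{1}{-6076} = - \frac{1}{6076}$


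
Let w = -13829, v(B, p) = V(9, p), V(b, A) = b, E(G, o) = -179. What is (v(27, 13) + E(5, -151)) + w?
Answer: -13999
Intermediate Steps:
v(B, p) = 9
(v(27, 13) + E(5, -151)) + w = (9 - 179) - 13829 = -170 - 13829 = -13999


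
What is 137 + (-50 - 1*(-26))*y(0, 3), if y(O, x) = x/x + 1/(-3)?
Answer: 121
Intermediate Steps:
y(O, x) = ⅔ (y(O, x) = 1 + 1*(-⅓) = 1 - ⅓ = ⅔)
137 + (-50 - 1*(-26))*y(0, 3) = 137 + (-50 - 1*(-26))*(⅔) = 137 + (-50 + 26)*(⅔) = 137 - 24*⅔ = 137 - 16 = 121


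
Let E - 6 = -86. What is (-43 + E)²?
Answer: 15129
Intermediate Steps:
E = -80 (E = 6 - 86 = -80)
(-43 + E)² = (-43 - 80)² = (-123)² = 15129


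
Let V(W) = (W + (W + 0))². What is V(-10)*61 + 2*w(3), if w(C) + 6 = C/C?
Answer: 24390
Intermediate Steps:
V(W) = 4*W² (V(W) = (W + W)² = (2*W)² = 4*W²)
w(C) = -5 (w(C) = -6 + C/C = -6 + 1 = -5)
V(-10)*61 + 2*w(3) = (4*(-10)²)*61 + 2*(-5) = (4*100)*61 - 10 = 400*61 - 10 = 24400 - 10 = 24390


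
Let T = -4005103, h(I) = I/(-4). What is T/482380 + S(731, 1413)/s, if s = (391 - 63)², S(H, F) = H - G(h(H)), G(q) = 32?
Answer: -107636954383/12974092480 ≈ -8.2963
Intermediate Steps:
h(I) = -I/4 (h(I) = I*(-¼) = -I/4)
S(H, F) = -32 + H (S(H, F) = H - 1*32 = H - 32 = -32 + H)
s = 107584 (s = 328² = 107584)
T/482380 + S(731, 1413)/s = -4005103/482380 + (-32 + 731)/107584 = -4005103*1/482380 + 699*(1/107584) = -4005103/482380 + 699/107584 = -107636954383/12974092480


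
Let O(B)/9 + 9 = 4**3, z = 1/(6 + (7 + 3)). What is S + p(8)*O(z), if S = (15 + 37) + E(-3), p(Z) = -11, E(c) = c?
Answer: -5396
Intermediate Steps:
z = 1/16 (z = 1/(6 + 10) = 1/16 ≈ 0.062500)
O(B) = 495 (O(B) = -81 + 9*4**3 = -81 + 9*64 = -81 + 576 = 495)
S = 49 (S = (15 + 37) - 3 = 52 - 3 = 49)
S + p(8)*O(z) = 49 - 11*495 = 49 - 5445 = -5396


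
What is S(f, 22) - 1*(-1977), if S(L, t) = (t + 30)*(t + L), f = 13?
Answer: 3797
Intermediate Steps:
S(L, t) = (30 + t)*(L + t)
S(f, 22) - 1*(-1977) = (22**2 + 30*13 + 30*22 + 13*22) - 1*(-1977) = (484 + 390 + 660 + 286) + 1977 = 1820 + 1977 = 3797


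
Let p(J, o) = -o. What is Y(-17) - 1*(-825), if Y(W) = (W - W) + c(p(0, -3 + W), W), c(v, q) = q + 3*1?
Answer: 811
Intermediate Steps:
c(v, q) = 3 + q (c(v, q) = q + 3 = 3 + q)
Y(W) = 3 + W (Y(W) = (W - W) + (3 + W) = 0 + (3 + W) = 3 + W)
Y(-17) - 1*(-825) = (3 - 17) - 1*(-825) = -14 + 825 = 811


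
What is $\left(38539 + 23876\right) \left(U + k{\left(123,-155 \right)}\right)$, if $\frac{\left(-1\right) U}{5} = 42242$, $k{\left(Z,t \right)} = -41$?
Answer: $-13185231165$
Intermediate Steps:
$U = -211210$ ($U = \left(-5\right) 42242 = -211210$)
$\left(38539 + 23876\right) \left(U + k{\left(123,-155 \right)}\right) = \left(38539 + 23876\right) \left(-211210 - 41\right) = 62415 \left(-211251\right) = -13185231165$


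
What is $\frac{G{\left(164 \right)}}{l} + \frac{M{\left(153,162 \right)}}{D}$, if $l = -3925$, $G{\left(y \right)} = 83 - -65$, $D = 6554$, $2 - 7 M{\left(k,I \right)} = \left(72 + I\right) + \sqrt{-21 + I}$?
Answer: $- \frac{132768}{3104675} - \frac{\sqrt{141}}{45878} \approx -0.043023$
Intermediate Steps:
$M{\left(k,I \right)} = -10 - \frac{I}{7} - \frac{\sqrt{-21 + I}}{7}$ ($M{\left(k,I \right)} = \frac{2}{7} - \frac{\left(72 + I\right) + \sqrt{-21 + I}}{7} = \frac{2}{7} - \frac{72 + I + \sqrt{-21 + I}}{7} = \frac{2}{7} - \left(\frac{72}{7} + \frac{I}{7} + \frac{\sqrt{-21 + I}}{7}\right) = -10 - \frac{I}{7} - \frac{\sqrt{-21 + I}}{7}$)
$G{\left(y \right)} = 148$ ($G{\left(y \right)} = 83 + 65 = 148$)
$\frac{G{\left(164 \right)}}{l} + \frac{M{\left(153,162 \right)}}{D} = \frac{148}{-3925} + \frac{-10 - \frac{162}{7} - \frac{\sqrt{-21 + 162}}{7}}{6554} = 148 \left(- \frac{1}{3925}\right) + \left(-10 - \frac{162}{7} - \frac{\sqrt{141}}{7}\right) \frac{1}{6554} = - \frac{148}{3925} + \left(- \frac{232}{7} - \frac{\sqrt{141}}{7}\right) \frac{1}{6554} = - \frac{148}{3925} - \left(\frac{4}{791} + \frac{\sqrt{141}}{45878}\right) = - \frac{132768}{3104675} - \frac{\sqrt{141}}{45878}$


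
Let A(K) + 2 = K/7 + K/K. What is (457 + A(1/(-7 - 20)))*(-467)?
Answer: -40247461/189 ≈ -2.1295e+5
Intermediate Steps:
A(K) = -1 + K/7 (A(K) = -2 + (K/7 + K/K) = -2 + (K*(⅐) + 1) = -2 + (K/7 + 1) = -2 + (1 + K/7) = -1 + K/7)
(457 + A(1/(-7 - 20)))*(-467) = (457 + (-1 + 1/(7*(-7 - 20))))*(-467) = (457 + (-1 + (⅐)/(-27)))*(-467) = (457 + (-1 + (⅐)*(-1/27)))*(-467) = (457 + (-1 - 1/189))*(-467) = (457 - 190/189)*(-467) = (86183/189)*(-467) = -40247461/189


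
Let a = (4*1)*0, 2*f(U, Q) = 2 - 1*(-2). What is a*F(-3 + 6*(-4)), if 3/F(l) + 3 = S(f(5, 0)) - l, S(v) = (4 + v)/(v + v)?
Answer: 0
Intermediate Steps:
f(U, Q) = 2 (f(U, Q) = (2 - 1*(-2))/2 = (2 + 2)/2 = (1/2)*4 = 2)
a = 0 (a = 4*0 = 0)
S(v) = (4 + v)/(2*v) (S(v) = (4 + v)/((2*v)) = (4 + v)*(1/(2*v)) = (4 + v)/(2*v))
F(l) = 3/(-3/2 - l) (F(l) = 3/(-3 + ((1/2)*(4 + 2)/2 - l)) = 3/(-3 + ((1/2)*(1/2)*6 - l)) = 3/(-3 + (3/2 - l)) = 3/(-3/2 - l))
a*F(-3 + 6*(-4)) = 0*(-6/(3 + 2*(-3 + 6*(-4)))) = 0*(-6/(3 + 2*(-3 - 24))) = 0*(-6/(3 + 2*(-27))) = 0*(-6/(3 - 54)) = 0*(-6/(-51)) = 0*(-6*(-1/51)) = 0*(2/17) = 0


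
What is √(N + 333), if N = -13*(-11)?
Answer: 2*√119 ≈ 21.817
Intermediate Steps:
N = 143
√(N + 333) = √(143 + 333) = √476 = 2*√119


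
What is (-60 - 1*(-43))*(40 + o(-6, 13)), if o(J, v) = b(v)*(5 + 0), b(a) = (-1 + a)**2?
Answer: -12920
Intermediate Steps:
o(J, v) = 5*(-1 + v)**2 (o(J, v) = (-1 + v)**2*(5 + 0) = (-1 + v)**2*5 = 5*(-1 + v)**2)
(-60 - 1*(-43))*(40 + o(-6, 13)) = (-60 - 1*(-43))*(40 + 5*(-1 + 13)**2) = (-60 + 43)*(40 + 5*12**2) = -17*(40 + 5*144) = -17*(40 + 720) = -17*760 = -12920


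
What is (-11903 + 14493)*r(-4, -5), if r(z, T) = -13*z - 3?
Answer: 126910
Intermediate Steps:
r(z, T) = -3 - 13*z
(-11903 + 14493)*r(-4, -5) = (-11903 + 14493)*(-3 - 13*(-4)) = 2590*(-3 + 52) = 2590*49 = 126910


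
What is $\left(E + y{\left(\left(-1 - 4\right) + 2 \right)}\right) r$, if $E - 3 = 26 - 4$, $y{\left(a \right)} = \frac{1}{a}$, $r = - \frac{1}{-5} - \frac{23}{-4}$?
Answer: $\frac{4403}{30} \approx 146.77$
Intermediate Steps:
$r = \frac{119}{20}$ ($r = \left(-1\right) \left(- \frac{1}{5}\right) - - \frac{23}{4} = \frac{1}{5} + \frac{23}{4} = \frac{119}{20} \approx 5.95$)
$E = 25$ ($E = 3 + \left(26 - 4\right) = 3 + 22 = 25$)
$\left(E + y{\left(\left(-1 - 4\right) + 2 \right)}\right) r = \left(25 + \frac{1}{\left(-1 - 4\right) + 2}\right) \frac{119}{20} = \left(25 + \frac{1}{-5 + 2}\right) \frac{119}{20} = \left(25 + \frac{1}{-3}\right) \frac{119}{20} = \left(25 - \frac{1}{3}\right) \frac{119}{20} = \frac{74}{3} \cdot \frac{119}{20} = \frac{4403}{30}$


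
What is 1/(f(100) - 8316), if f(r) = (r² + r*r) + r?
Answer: 1/11784 ≈ 8.4861e-5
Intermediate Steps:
f(r) = r + 2*r² (f(r) = (r² + r²) + r = 2*r² + r = r + 2*r²)
1/(f(100) - 8316) = 1/(100*(1 + 2*100) - 8316) = 1/(100*(1 + 200) - 8316) = 1/(100*201 - 8316) = 1/(20100 - 8316) = 1/11784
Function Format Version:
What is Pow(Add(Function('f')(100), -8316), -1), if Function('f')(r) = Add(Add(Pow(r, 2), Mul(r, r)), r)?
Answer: Rational(1, 11784) ≈ 8.4861e-5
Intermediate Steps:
Function('f')(r) = Add(r, Mul(2, Pow(r, 2))) (Function('f')(r) = Add(Add(Pow(r, 2), Pow(r, 2)), r) = Add(Mul(2, Pow(r, 2)), r) = Add(r, Mul(2, Pow(r, 2))))
Pow(Add(Function('f')(100), -8316), -1) = Pow(Add(Mul(100, Add(1, Mul(2, 100))), -8316), -1) = Pow(Add(Mul(100, Add(1, 200)), -8316), -1) = Pow(Add(Mul(100, 201), -8316), -1) = Pow(Add(20100, -8316), -1) = Pow(11784, -1) = Rational(1, 11784)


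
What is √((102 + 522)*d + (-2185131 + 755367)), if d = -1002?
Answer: 2*I*√513753 ≈ 1433.5*I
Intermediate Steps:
√((102 + 522)*d + (-2185131 + 755367)) = √((102 + 522)*(-1002) + (-2185131 + 755367)) = √(624*(-1002) - 1429764) = √(-625248 - 1429764) = √(-2055012) = 2*I*√513753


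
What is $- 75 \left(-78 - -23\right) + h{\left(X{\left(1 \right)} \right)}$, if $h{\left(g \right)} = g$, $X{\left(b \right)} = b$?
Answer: $4126$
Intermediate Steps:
$- 75 \left(-78 - -23\right) + h{\left(X{\left(1 \right)} \right)} = - 75 \left(-78 - -23\right) + 1 = - 75 \left(-78 + 23\right) + 1 = \left(-75\right) \left(-55\right) + 1 = 4125 + 1 = 4126$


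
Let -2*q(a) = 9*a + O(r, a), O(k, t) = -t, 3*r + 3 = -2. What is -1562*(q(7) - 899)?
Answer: 1447974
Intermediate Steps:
r = -5/3 (r = -1 + (⅓)*(-2) = -1 - ⅔ = -5/3 ≈ -1.6667)
q(a) = -4*a (q(a) = -(9*a - a)/2 = -4*a)
-1562*(q(7) - 899) = -1562*(-4*7 - 899) = -1562*(-28 - 899) = -1562*(-927) = 1447974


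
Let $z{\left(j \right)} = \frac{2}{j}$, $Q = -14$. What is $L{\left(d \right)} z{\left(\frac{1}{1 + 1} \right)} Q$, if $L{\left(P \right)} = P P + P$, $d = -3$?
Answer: $-336$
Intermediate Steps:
$L{\left(P \right)} = P + P^{2}$ ($L{\left(P \right)} = P^{2} + P = P + P^{2}$)
$L{\left(d \right)} z{\left(\frac{1}{1 + 1} \right)} Q = - 3 \left(1 - 3\right) \frac{2}{\frac{1}{1 + 1}} \left(-14\right) = \left(-3\right) \left(-2\right) \frac{2}{\frac{1}{2}} \left(-14\right) = 6 \cdot 2 \frac{1}{\frac{1}{2}} \left(-14\right) = 6 \cdot 2 \cdot 2 \left(-14\right) = 6 \cdot 4 \left(-14\right) = 24 \left(-14\right) = -336$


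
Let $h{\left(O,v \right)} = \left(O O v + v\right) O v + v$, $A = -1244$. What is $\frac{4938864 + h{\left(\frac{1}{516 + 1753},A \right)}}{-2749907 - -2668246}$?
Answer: $- \frac{57687422671956612}{953933677992049} \approx -60.473$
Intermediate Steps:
$h{\left(O,v \right)} = v + O v \left(v + v O^{2}\right)$ ($h{\left(O,v \right)} = \left(O^{2} v + v\right) O v + v = \left(v O^{2} + v\right) O v + v = \left(v + v O^{2}\right) O v + v = O \left(v + v O^{2}\right) v + v = O v \left(v + v O^{2}\right) + v = v + O v \left(v + v O^{2}\right)$)
$\frac{4938864 + h{\left(\frac{1}{516 + 1753},A \right)}}{-2749907 - -2668246} = \frac{4938864 - 1244 \left(1 + \frac{1}{516 + 1753} \left(-1244\right) - 1244 \left(\frac{1}{516 + 1753}\right)^{3}\right)}{-2749907 - -2668246} = \frac{4938864 - 1244 \left(1 + \frac{1}{2269} \left(-1244\right) - 1244 \left(\frac{1}{2269}\right)^{3}\right)}{-2749907 + 2668246} = \frac{4938864 - 1244 \left(1 + \frac{1}{2269} \left(-1244\right) - \frac{1244}{11681631109}\right)}{-81661} = \left(4938864 - 1244 \left(1 - \frac{1244}{2269} - \frac{1244}{11681631109}\right)\right) \left(- \frac{1}{81661}\right) = \left(4938864 - \frac{6564673563564}{11681631109}\right) \left(- \frac{1}{81661}\right) = \frac{57687422671956612}{11681631109} \left(- \frac{1}{81661}\right) = - \frac{57687422671956612}{953933677992049}$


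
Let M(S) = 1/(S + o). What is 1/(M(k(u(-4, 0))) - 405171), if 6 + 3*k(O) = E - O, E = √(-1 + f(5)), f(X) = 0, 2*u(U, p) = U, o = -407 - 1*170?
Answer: -406552094617/164723119431036195 + I/164723119431036195 ≈ -2.4681e-6 + 6.0708e-18*I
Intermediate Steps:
o = -577 (o = -407 - 170 = -577)
u(U, p) = U/2
E = I (E = √(-1 + 0) = √(-1) = I ≈ 1.0*I)
k(O) = -2 - O/3 + I/3 (k(O) = -2 + (I - O)/3 = -2 + (-O/3 + I/3) = -2 - O/3 + I/3)
M(S) = 1/(-577 + S) (M(S) = 1/(S - 577) = 1/(-577 + S))
1/(M(k(u(-4, 0))) - 405171) = 1/(1/(-577 + (-2 - (-4)/6 + I/3)) - 405171) = 1/(1/(-577 + (-2 - ⅓*(-2) + I/3)) - 405171) = 1/(1/(-577 + (-2 + ⅔ + I/3)) - 405171) = 1/(1/(-577 + (-4/3 + I/3)) - 405171) = 1/(1/(-1735/3 + I/3) - 405171) = 1/(9*(-1735/3 - I/3)/3010226 - 405171) = 1/(-405171 + 9*(-1735/3 - I/3)/3010226)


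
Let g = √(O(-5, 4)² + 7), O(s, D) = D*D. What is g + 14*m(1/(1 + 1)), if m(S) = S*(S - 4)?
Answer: -49/2 + √263 ≈ -8.2827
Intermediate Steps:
m(S) = S*(-4 + S)
O(s, D) = D²
g = √263 (g = √((4²)² + 7) = √(16² + 7) = √(256 + 7) = √263 ≈ 16.217)
g + 14*m(1/(1 + 1)) = √263 + 14*((-4 + 1/(1 + 1))/(1 + 1)) = √263 + 14*((-4 + 1/2)/2) = √263 + 14*((-4 + ½)/2) = √263 + 14*((½)*(-7/2)) = √263 + 14*(-7/4) = √263 - 49/2 = -49/2 + √263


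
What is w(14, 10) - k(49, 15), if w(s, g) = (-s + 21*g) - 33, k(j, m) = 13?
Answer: 150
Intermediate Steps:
w(s, g) = -33 - s + 21*g
w(14, 10) - k(49, 15) = (-33 - 1*14 + 21*10) - 1*13 = (-33 - 14 + 210) - 13 = 163 - 13 = 150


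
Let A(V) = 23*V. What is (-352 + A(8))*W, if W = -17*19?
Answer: 54264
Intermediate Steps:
W = -323
(-352 + A(8))*W = (-352 + 23*8)*(-323) = (-352 + 184)*(-323) = -168*(-323) = 54264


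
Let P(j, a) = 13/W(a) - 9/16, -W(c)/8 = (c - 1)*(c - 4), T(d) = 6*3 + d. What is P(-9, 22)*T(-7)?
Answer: -9427/1512 ≈ -6.2348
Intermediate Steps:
T(d) = 18 + d
W(c) = -8*(-1 + c)*(-4 + c) (W(c) = -8*(c - 1)*(c - 4) = -8*(-1 + c)*(-4 + c))
P(j, a) = -9/16 + 13/(-32 - 8*a² + 40*a) (P(j, a) = 13/(-32 - 8*a² + 40*a) - 9/16 = -9/16 + 13/(-32 - 8*a² + 40*a))
P(-9, 22)*T(-7) = ((-62 - 9*22² + 45*22)/(16*(4 + 22² - 5*22)))*(18 - 7) = ((-62 - 9*484 + 990)/(16*(4 + 484 - 110)))*11 = ((1/16)*(-62 - 4356 + 990)/378)*11 = ((1/16)*(1/378)*(-3428))*11 = -857/1512*11 = -9427/1512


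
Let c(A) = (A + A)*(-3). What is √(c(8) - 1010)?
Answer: 23*I*√2 ≈ 32.527*I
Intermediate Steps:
c(A) = -6*A (c(A) = (2*A)*(-3) = -6*A)
√(c(8) - 1010) = √(-6*8 - 1010) = √(-48 - 1010) = √(-1058) = 23*I*√2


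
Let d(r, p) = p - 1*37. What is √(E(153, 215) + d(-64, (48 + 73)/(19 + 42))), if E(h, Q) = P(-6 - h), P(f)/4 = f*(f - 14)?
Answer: 6*√11368997/61 ≈ 331.65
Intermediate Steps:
P(f) = 4*f*(-14 + f) (P(f) = 4*(f*(f - 14)) = 4*(f*(-14 + f)) = 4*f*(-14 + f))
d(r, p) = -37 + p (d(r, p) = p - 37 = -37 + p)
E(h, Q) = 4*(-20 - h)*(-6 - h) (E(h, Q) = 4*(-6 - h)*(-14 + (-6 - h)) = 4*(-6 - h)*(-20 - h) = 4*(-20 - h)*(-6 - h))
√(E(153, 215) + d(-64, (48 + 73)/(19 + 42))) = √(4*(6 + 153)*(20 + 153) + (-37 + (48 + 73)/(19 + 42))) = √(4*159*173 + (-37 + 121/61)) = √(110028 + (-37 + 121*(1/61))) = √(110028 + (-37 + 121/61)) = √(110028 - 2136/61) = √(6709572/61) = 6*√11368997/61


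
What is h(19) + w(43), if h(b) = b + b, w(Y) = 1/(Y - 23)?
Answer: 761/20 ≈ 38.050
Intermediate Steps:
w(Y) = 1/(-23 + Y)
h(b) = 2*b
h(19) + w(43) = 2*19 + 1/(-23 + 43) = 38 + 1/20 = 761/20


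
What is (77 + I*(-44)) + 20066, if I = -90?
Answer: 24103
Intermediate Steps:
(77 + I*(-44)) + 20066 = (77 - 90*(-44)) + 20066 = (77 + 3960) + 20066 = 4037 + 20066 = 24103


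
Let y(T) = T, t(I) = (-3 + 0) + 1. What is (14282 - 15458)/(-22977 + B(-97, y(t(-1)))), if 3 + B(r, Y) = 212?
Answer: 147/2846 ≈ 0.051651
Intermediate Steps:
t(I) = -2 (t(I) = -3 + 1 = -2)
B(r, Y) = 209 (B(r, Y) = -3 + 212 = 209)
(14282 - 15458)/(-22977 + B(-97, y(t(-1)))) = (14282 - 15458)/(-22977 + 209) = -1176/(-22768) = -1176*(-1/22768) = 147/2846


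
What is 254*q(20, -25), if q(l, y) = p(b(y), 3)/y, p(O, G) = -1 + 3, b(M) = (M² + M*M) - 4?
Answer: -508/25 ≈ -20.320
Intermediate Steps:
b(M) = -4 + 2*M² (b(M) = (M² + M²) - 4 = 2*M² - 4 = -4 + 2*M²)
p(O, G) = 2
q(l, y) = 2/y
254*q(20, -25) = 254*(2/(-25)) = 254*(2*(-1/25)) = 254*(-2/25) = -508/25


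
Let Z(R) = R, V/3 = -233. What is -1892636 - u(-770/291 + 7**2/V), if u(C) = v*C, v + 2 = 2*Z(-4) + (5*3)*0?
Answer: -128328240338/67803 ≈ -1.8927e+6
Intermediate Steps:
V = -699 (V = 3*(-233) = -699)
v = -10 (v = -2 + (2*(-4) + (5*3)*0) = -2 + (-8 + 15*0) = -2 + (-8 + 0) = -2 - 8 = -10)
u(C) = -10*C
-1892636 - u(-770/291 + 7**2/V) = -1892636 - (-10)*(-770/291 + 7**2/(-699)) = -1892636 - (-10)*(-770*1/291 + 49*(-1/699)) = -1892636 - (-10)*(-770/291 - 49/699) = -1892636 - (-10)*(-184163)/67803 = -1892636 - 1*1841630/67803 = -1892636 - 1841630/67803 = -128328240338/67803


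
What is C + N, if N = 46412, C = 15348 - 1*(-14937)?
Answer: 76697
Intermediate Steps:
C = 30285 (C = 15348 + 14937 = 30285)
C + N = 30285 + 46412 = 76697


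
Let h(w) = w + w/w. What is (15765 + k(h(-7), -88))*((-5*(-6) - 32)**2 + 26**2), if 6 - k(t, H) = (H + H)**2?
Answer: -10339400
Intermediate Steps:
h(w) = 1 + w (h(w) = w + 1 = 1 + w)
k(t, H) = 6 - 4*H**2 (k(t, H) = 6 - (H + H)**2 = 6 - (2*H)**2 = 6 - 4*H**2)
(15765 + k(h(-7), -88))*((-5*(-6) - 32)**2 + 26**2) = (15765 + (6 - 4*(-88)**2))*((-5*(-6) - 32)**2 + 26**2) = (15765 + (6 - 4*7744))*((30 - 32)**2 + 676) = (15765 + (6 - 30976))*((-2)**2 + 676) = (15765 - 30970)*(4 + 676) = -15205*680 = -10339400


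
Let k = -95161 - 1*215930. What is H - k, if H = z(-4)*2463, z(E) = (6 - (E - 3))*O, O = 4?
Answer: 439167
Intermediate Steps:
z(E) = 36 - 4*E (z(E) = (6 - (E - 3))*4 = (6 - (-3 + E))*4 = (6 + (3 - E))*4 = (9 - E)*4 = 36 - 4*E)
k = -311091 (k = -95161 - 215930 = -311091)
H = 128076 (H = (36 - 4*(-4))*2463 = (36 + 16)*2463 = 52*2463 = 128076)
H - k = 128076 - 1*(-311091) = 128076 + 311091 = 439167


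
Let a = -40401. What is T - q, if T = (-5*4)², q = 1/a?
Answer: 16160401/40401 ≈ 400.00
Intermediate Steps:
q = -1/40401 (q = 1/(-40401) = -1/40401 ≈ -2.4752e-5)
T = 400 (T = (-20)² = 400)
T - q = 400 - 1*(-1/40401) = 400 + 1/40401 = 16160401/40401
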